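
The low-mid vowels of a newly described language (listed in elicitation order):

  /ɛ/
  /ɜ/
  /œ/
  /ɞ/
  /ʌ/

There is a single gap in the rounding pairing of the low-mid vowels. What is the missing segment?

/ɔ/

Unrounded: /ɛ/ (front), /ɜ/ (central), /ʌ/ (back).
Rounded: /œ/ (front), /ɞ/ (central).
The back row has no rounded member, so the gap is the back rounded vowel /ɔ/.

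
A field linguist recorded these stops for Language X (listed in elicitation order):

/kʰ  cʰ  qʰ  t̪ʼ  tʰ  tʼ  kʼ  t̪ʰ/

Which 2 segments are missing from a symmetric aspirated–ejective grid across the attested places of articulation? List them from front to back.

place of articulation  aspirated  ejective
dental            t̪ʰ       t̪ʼ     
alveolar          tʰ        tʼ      
palatal           cʰ        —       
velar             kʰ        kʼ      
uvular            qʰ        —       
Gaps, from front to back: palatal lacks ejective (/cʼ/); uvular lacks ejective (/qʼ/).

/cʼ/, /qʼ/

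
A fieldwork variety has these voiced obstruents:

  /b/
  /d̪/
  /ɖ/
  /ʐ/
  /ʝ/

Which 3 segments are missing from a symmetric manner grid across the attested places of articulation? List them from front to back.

place of articulation  stop      fricative
bilabial          b         —       
dental            d̪        —       
retroflex         ɖ         ʐ       
palatal           —         ʝ       
Gaps, from front to back: bilabial lacks fricative (/β/); dental lacks fricative (/ð/); palatal lacks stop (/ɟ/).

/β/, /ð/, /ɟ/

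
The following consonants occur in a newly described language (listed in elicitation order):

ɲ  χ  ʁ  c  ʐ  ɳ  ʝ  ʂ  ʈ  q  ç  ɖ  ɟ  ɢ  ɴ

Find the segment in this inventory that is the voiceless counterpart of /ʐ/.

/ʐ/ is a voiced retroflex fricative.
The voiceless counterpart is a voiceless retroflex fricative — in this inventory, /ʂ/.

/ʂ/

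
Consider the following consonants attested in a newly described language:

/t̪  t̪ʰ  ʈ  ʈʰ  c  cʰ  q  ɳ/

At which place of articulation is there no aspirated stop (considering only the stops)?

place of articulation  plain     aspirated
dental            t̪        t̪ʰ     
retroflex         ʈ         ʈʰ      
palatal           c         cʰ      
uvular            q         —       
Every place of articulation has an aspirated member except uvular, where /qʰ/ would be expected.

uvular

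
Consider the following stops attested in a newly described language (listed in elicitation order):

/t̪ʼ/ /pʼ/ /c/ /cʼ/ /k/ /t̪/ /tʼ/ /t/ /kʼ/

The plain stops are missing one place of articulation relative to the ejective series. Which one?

bilabial

bilabial: plain —, ejective /pʼ/.
dental: plain /t̪/, ejective /t̪ʼ/.
alveolar: plain /t/, ejective /tʼ/.
palatal: plain /c/, ejective /cʼ/.
velar: plain /k/, ejective /kʼ/.
Every place of articulation has a plain member except bilabial, where /p/ would be expected.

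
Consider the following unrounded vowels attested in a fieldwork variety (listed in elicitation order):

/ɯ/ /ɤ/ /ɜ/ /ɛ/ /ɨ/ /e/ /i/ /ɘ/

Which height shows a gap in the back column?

Front: /i/ (high), /e/ (high-mid), /ɛ/ (low-mid).
Central: /ɨ/ (high), /ɘ/ (high-mid), /ɜ/ (low-mid).
Back: /ɯ/ (high), /ɤ/ (high-mid).
Every height has a back member except low-mid, where /ʌ/ would be expected.

low-mid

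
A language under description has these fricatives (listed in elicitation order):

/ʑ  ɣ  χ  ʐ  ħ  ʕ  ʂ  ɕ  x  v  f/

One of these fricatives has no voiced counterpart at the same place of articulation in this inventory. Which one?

Labiodental: /f/ ~ /v/
Retroflex: /ʂ/ ~ /ʐ/
Alveolo-palatal: /ɕ/ ~ /ʑ/
Velar: /x/ ~ /ɣ/
Pharyngeal: /ħ/ ~ /ʕ/
Uvular: only /χ/ (voiceless); no voiced partner.
So /χ/ is the unpaired segment.

/χ/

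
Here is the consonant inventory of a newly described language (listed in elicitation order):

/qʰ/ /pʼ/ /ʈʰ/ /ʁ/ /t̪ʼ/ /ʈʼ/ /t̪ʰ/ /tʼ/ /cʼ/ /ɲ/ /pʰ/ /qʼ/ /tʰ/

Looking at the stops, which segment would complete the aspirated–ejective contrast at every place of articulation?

bilabial: aspirated /pʰ/, ejective /pʼ/.
dental: aspirated /t̪ʰ/, ejective /t̪ʼ/.
alveolar: aspirated /tʰ/, ejective /tʼ/.
retroflex: aspirated /ʈʰ/, ejective /ʈʼ/.
palatal: aspirated —, ejective /cʼ/.
uvular: aspirated /qʰ/, ejective /qʼ/.
The palatal row has no aspirated member, so the gap is the aspirated palatal stop /cʰ/.

/cʰ/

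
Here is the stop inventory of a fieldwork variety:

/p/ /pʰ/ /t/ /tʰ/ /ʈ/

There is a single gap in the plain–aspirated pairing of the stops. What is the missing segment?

bilabial: plain /p/, aspirated /pʰ/.
alveolar: plain /t/, aspirated /tʰ/.
retroflex: plain /ʈ/, aspirated —.
The retroflex row has no aspirated member, so the gap is the aspirated retroflex stop /ʈʰ/.

/ʈʰ/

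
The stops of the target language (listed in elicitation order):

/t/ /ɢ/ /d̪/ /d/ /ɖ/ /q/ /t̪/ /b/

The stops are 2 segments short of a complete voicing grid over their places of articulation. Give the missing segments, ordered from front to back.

bilabial: voiceless —, voiced /b/.
dental: voiceless /t̪/, voiced /d̪/.
alveolar: voiceless /t/, voiced /d/.
retroflex: voiceless —, voiced /ɖ/.
uvular: voiceless /q/, voiced /ɢ/.
Gaps, from front to back: bilabial lacks voiceless (/p/); retroflex lacks voiceless (/ʈ/).

/p/, /ʈ/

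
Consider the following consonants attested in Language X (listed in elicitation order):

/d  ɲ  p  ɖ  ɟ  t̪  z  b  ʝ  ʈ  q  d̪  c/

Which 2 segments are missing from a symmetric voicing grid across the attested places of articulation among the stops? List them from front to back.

/t/, /ɢ/

Voiceless: /p/ (bilabial), /t̪/ (dental), /ʈ/ (retroflex), /c/ (palatal), /q/ (uvular).
Voiced: /b/ (bilabial), /d̪/ (dental), /d/ (alveolar), /ɖ/ (retroflex), /ɟ/ (palatal).
Gaps, from front to back: alveolar lacks voiceless (/t/); uvular lacks voiced (/ɢ/).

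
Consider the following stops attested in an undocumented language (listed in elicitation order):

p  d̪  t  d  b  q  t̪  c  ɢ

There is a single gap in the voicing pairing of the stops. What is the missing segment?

place of articulation  voiceless  voiced  
bilabial          p         b       
dental            t̪        d̪      
alveolar          t         d       
palatal           c         —       
uvular            q         ɢ       
The palatal row has no voiced member, so the gap is the voiced palatal stop /ɟ/.

/ɟ/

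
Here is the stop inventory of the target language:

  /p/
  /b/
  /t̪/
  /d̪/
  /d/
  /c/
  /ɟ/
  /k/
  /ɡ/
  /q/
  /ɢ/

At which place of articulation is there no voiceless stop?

bilabial: voiceless /p/, voiced /b/.
dental: voiceless /t̪/, voiced /d̪/.
alveolar: voiceless —, voiced /d/.
palatal: voiceless /c/, voiced /ɟ/.
velar: voiceless /k/, voiced /ɡ/.
uvular: voiceless /q/, voiced /ɢ/.
Every place of articulation has a voiceless member except alveolar, where /t/ would be expected.

alveolar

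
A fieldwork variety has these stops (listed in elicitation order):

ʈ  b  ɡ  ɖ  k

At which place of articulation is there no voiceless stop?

Voiceless: /ʈ/ (retroflex), /k/ (velar).
Voiced: /b/ (bilabial), /ɖ/ (retroflex), /ɡ/ (velar).
Every place of articulation has a voiceless member except bilabial, where /p/ would be expected.

bilabial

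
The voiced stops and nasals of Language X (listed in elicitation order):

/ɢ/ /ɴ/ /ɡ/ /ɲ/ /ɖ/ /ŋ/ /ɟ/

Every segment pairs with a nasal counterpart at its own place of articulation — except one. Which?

/ɖ/

Palatal: /ɟ/ ~ /ɲ/
Velar: /ɡ/ ~ /ŋ/
Uvular: /ɢ/ ~ /ɴ/
Retroflex: only /ɖ/ (oral stop); no nasal partner.
So /ɖ/ is the unpaired segment.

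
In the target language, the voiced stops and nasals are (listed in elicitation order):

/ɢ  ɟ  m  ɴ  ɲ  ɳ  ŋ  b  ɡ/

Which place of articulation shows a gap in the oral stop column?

retroflex

place of articulation  oral stop  nasal   
bilabial          b         m       
retroflex         —         ɳ       
palatal           ɟ         ɲ       
velar             ɡ         ŋ       
uvular            ɢ         ɴ       
Every place of articulation has an oral stop member except retroflex, where /ɖ/ would be expected.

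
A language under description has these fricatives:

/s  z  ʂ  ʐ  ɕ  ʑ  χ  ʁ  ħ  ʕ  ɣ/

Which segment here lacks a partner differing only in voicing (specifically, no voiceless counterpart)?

/ɣ/

Alveolar: /s/ ~ /z/
Retroflex: /ʂ/ ~ /ʐ/
Alveolo-palatal: /ɕ/ ~ /ʑ/
Uvular: /χ/ ~ /ʁ/
Pharyngeal: /ħ/ ~ /ʕ/
Velar: only /ɣ/ (voiced); no voiceless partner.
So /ɣ/ is the unpaired segment.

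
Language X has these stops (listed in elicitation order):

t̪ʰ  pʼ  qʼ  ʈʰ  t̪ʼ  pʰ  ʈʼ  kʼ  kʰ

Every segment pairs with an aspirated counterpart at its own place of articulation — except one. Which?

/qʼ/

Bilabial: /pʰ/ ~ /pʼ/
Dental: /t̪ʰ/ ~ /t̪ʼ/
Retroflex: /ʈʰ/ ~ /ʈʼ/
Velar: /kʰ/ ~ /kʼ/
Uvular: only /qʼ/ (ejective); no aspirated partner.
So /qʼ/ is the unpaired segment.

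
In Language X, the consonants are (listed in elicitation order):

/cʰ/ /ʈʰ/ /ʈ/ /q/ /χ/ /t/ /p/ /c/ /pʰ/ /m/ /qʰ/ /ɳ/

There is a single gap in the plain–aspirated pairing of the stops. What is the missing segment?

bilabial: plain /p/, aspirated /pʰ/.
alveolar: plain /t/, aspirated —.
retroflex: plain /ʈ/, aspirated /ʈʰ/.
palatal: plain /c/, aspirated /cʰ/.
uvular: plain /q/, aspirated /qʰ/.
The alveolar row has no aspirated member, so the gap is the aspirated alveolar stop /tʰ/.

/tʰ/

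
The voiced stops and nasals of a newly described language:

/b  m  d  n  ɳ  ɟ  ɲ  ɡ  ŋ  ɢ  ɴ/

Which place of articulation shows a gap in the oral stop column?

retroflex

Oral stop: /b/ (bilabial), /d/ (alveolar), /ɟ/ (palatal), /ɡ/ (velar), /ɢ/ (uvular).
Nasal: /m/ (bilabial), /n/ (alveolar), /ɳ/ (retroflex), /ɲ/ (palatal), /ŋ/ (velar), /ɴ/ (uvular).
Every place of articulation has an oral stop member except retroflex, where /ɖ/ would be expected.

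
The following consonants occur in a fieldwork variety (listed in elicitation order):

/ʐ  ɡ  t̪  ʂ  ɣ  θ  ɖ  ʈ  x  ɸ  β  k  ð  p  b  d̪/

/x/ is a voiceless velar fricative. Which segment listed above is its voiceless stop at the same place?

/k/

The voiceless stop at the same place is a voiceless velar stop — in this inventory, /k/.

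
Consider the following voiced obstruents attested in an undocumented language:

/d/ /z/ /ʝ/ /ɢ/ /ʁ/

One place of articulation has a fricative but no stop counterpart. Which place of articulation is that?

place of articulation  stop      fricative
alveolar          d         z       
palatal           —         ʝ       
uvular            ɢ         ʁ       
Every place of articulation has a stop member except palatal, where /ɟ/ would be expected.

palatal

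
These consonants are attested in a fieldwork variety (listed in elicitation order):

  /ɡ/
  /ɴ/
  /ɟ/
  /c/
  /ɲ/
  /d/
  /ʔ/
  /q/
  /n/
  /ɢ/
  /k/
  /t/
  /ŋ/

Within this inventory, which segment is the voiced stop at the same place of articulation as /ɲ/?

/ɟ/

/ɲ/ is a palatal nasal.
The voiced stop at the same place is a voiced palatal stop — in this inventory, /ɟ/.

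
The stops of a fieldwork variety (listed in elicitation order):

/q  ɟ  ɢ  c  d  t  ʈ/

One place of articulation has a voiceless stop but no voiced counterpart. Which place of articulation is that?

retroflex

Voiceless: /t/ (alveolar), /ʈ/ (retroflex), /c/ (palatal), /q/ (uvular).
Voiced: /d/ (alveolar), /ɟ/ (palatal), /ɢ/ (uvular).
Every place of articulation has a voiced member except retroflex, where /ɖ/ would be expected.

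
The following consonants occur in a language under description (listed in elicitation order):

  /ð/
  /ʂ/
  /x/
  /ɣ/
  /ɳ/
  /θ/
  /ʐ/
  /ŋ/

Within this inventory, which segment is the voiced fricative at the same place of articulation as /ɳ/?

/ʐ/

/ɳ/ is a retroflex nasal.
The voiced fricative at the same place is a voiced retroflex fricative — in this inventory, /ʐ/.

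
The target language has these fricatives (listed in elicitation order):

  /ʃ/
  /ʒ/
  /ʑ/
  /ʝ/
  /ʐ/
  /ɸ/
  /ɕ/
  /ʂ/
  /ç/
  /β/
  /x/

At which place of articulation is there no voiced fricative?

bilabial: voiceless /ɸ/, voiced /β/.
postalveolar: voiceless /ʃ/, voiced /ʒ/.
retroflex: voiceless /ʂ/, voiced /ʐ/.
alveolo-palatal: voiceless /ɕ/, voiced /ʑ/.
palatal: voiceless /ç/, voiced /ʝ/.
velar: voiceless /x/, voiced —.
Every place of articulation has a voiced member except velar, where /ɣ/ would be expected.

velar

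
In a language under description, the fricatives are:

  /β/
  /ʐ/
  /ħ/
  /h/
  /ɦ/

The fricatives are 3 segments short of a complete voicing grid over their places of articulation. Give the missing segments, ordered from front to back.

/ɸ/, /ʂ/, /ʕ/

Voiceless: /ħ/ (pharyngeal), /h/ (glottal).
Voiced: /β/ (bilabial), /ʐ/ (retroflex), /ɦ/ (glottal).
Gaps, from front to back: bilabial lacks voiceless (/ɸ/); retroflex lacks voiceless (/ʂ/); pharyngeal lacks voiced (/ʕ/).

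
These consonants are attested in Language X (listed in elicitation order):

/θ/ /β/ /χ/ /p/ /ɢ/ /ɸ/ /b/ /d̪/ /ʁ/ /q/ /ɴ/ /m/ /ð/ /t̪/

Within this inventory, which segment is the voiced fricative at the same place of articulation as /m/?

/m/ is a bilabial nasal.
The voiced fricative at the same place is a voiced bilabial fricative — in this inventory, /β/.

/β/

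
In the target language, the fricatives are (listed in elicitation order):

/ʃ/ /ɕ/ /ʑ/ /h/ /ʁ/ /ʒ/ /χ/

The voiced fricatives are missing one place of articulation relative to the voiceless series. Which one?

Voiceless: /ʃ/ (postalveolar), /ɕ/ (alveolo-palatal), /χ/ (uvular), /h/ (glottal).
Voiced: /ʒ/ (postalveolar), /ʑ/ (alveolo-palatal), /ʁ/ (uvular).
Every place of articulation has a voiced member except glottal, where /ɦ/ would be expected.

glottal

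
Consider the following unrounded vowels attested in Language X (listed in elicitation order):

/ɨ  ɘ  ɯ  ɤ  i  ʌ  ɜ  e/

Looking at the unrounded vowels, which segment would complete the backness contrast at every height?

/ɛ/

Front: /i/ (high), /e/ (high-mid).
Central: /ɨ/ (high), /ɘ/ (high-mid), /ɜ/ (low-mid).
Back: /ɯ/ (high), /ɤ/ (high-mid), /ʌ/ (low-mid).
The low-mid row has no front member, so the gap is the low-mid front unrounded vowel /ɛ/.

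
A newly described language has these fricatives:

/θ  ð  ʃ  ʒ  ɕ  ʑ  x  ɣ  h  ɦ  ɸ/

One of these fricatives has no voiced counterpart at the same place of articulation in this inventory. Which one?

/ɸ/

Dental: /θ/ ~ /ð/
Postalveolar: /ʃ/ ~ /ʒ/
Alveolo-palatal: /ɕ/ ~ /ʑ/
Velar: /x/ ~ /ɣ/
Glottal: /h/ ~ /ɦ/
Bilabial: only /ɸ/ (voiceless); no voiced partner.
So /ɸ/ is the unpaired segment.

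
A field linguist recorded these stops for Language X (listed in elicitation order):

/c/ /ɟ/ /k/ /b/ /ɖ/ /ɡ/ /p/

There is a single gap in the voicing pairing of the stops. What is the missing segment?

/ʈ/

bilabial: voiceless /p/, voiced /b/.
retroflex: voiceless —, voiced /ɖ/.
palatal: voiceless /c/, voiced /ɟ/.
velar: voiceless /k/, voiced /ɡ/.
The retroflex row has no voiceless member, so the gap is the voiceless retroflex stop /ʈ/.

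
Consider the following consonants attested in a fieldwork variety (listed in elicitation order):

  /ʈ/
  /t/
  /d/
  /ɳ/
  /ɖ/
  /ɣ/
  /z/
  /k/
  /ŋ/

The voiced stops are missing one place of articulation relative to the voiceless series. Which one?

alveolar: voiceless /t/, voiced /d/.
retroflex: voiceless /ʈ/, voiced /ɖ/.
velar: voiceless /k/, voiced —.
Every place of articulation has a voiced member except velar, where /ɡ/ would be expected.

velar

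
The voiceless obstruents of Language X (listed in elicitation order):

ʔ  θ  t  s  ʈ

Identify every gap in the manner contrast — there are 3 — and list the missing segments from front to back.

place of articulation  stop      fricative
dental            —         θ       
alveolar          t         s       
retroflex         ʈ         —       
glottal           ʔ         —       
Gaps, from front to back: dental lacks stop (/t̪/); retroflex lacks fricative (/ʂ/); glottal lacks fricative (/h/).

/t̪/, /ʂ/, /h/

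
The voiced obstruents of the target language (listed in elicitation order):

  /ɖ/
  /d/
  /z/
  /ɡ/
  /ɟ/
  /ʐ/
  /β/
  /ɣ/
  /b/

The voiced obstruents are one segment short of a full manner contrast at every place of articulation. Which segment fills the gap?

/ʝ/

Stop: /b/ (bilabial), /d/ (alveolar), /ɖ/ (retroflex), /ɟ/ (palatal), /ɡ/ (velar).
Fricative: /β/ (bilabial), /z/ (alveolar), /ʐ/ (retroflex), /ɣ/ (velar).
The palatal row has no fricative member, so the gap is the palatal fricative /ʝ/.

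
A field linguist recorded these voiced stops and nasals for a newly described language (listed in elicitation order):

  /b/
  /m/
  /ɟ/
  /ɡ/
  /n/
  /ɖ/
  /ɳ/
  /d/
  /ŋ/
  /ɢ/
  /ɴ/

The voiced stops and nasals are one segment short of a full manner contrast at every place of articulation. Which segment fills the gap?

bilabial: oral stop /b/, nasal /m/.
alveolar: oral stop /d/, nasal /n/.
retroflex: oral stop /ɖ/, nasal /ɳ/.
palatal: oral stop /ɟ/, nasal —.
velar: oral stop /ɡ/, nasal /ŋ/.
uvular: oral stop /ɢ/, nasal /ɴ/.
The palatal row has no nasal member, so the gap is the palatal nasal /ɲ/.

/ɲ/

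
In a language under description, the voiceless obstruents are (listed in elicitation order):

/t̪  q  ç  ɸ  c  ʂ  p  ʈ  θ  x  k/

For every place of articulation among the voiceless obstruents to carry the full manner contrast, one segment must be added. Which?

/χ/

bilabial: stop /p/, fricative /ɸ/.
dental: stop /t̪/, fricative /θ/.
retroflex: stop /ʈ/, fricative /ʂ/.
palatal: stop /c/, fricative /ç/.
velar: stop /k/, fricative /x/.
uvular: stop /q/, fricative —.
The uvular row has no fricative member, so the gap is the uvular fricative /χ/.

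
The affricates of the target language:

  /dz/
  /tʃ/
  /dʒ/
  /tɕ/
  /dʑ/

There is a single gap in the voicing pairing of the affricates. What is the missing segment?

place of articulation  voiceless  voiced  
alveolar          —         dz      
postalveolar      tʃ        dʒ      
alveolo-palatal   tɕ        dʑ      
The alveolar row has no voiceless member, so the gap is the voiceless alveolar affricate /ts/.

/ts/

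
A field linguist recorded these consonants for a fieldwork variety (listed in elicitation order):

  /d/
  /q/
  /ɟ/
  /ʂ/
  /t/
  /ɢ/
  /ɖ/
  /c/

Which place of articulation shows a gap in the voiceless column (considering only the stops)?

alveolar: voiceless /t/, voiced /d/.
retroflex: voiceless —, voiced /ɖ/.
palatal: voiceless /c/, voiced /ɟ/.
uvular: voiceless /q/, voiced /ɢ/.
Every place of articulation has a voiceless member except retroflex, where /ʈ/ would be expected.

retroflex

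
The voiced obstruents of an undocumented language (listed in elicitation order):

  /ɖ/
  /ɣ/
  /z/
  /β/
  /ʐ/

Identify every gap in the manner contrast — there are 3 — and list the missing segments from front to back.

place of articulation  stop      fricative
bilabial          —         β       
alveolar          —         z       
retroflex         ɖ         ʐ       
velar             —         ɣ       
Gaps, from front to back: bilabial lacks stop (/b/); alveolar lacks stop (/d/); velar lacks stop (/ɡ/).

/b/, /d/, /ɡ/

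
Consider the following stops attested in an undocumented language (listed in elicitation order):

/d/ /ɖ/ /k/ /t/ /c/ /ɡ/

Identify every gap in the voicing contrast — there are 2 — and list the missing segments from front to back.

/ʈ/, /ɟ/

place of articulation  voiceless  voiced  
alveolar          t         d       
retroflex         —         ɖ       
palatal           c         —       
velar             k         ɡ       
Gaps, from front to back: retroflex lacks voiceless (/ʈ/); palatal lacks voiced (/ɟ/).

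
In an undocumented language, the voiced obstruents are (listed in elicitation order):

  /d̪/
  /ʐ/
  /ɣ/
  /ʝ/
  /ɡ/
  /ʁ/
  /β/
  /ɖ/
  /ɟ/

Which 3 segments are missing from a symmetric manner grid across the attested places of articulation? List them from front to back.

/b/, /ð/, /ɢ/

bilabial: stop —, fricative /β/.
dental: stop /d̪/, fricative —.
retroflex: stop /ɖ/, fricative /ʐ/.
palatal: stop /ɟ/, fricative /ʝ/.
velar: stop /ɡ/, fricative /ɣ/.
uvular: stop —, fricative /ʁ/.
Gaps, from front to back: bilabial lacks stop (/b/); dental lacks fricative (/ð/); uvular lacks stop (/ɢ/).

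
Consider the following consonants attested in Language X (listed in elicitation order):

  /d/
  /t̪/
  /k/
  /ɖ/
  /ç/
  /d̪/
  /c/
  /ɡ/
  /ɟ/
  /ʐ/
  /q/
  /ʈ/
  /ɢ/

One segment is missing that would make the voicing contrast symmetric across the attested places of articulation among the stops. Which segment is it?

Voiceless: /t̪/ (dental), /ʈ/ (retroflex), /c/ (palatal), /k/ (velar), /q/ (uvular).
Voiced: /d̪/ (dental), /d/ (alveolar), /ɖ/ (retroflex), /ɟ/ (palatal), /ɡ/ (velar), /ɢ/ (uvular).
The alveolar row has no voiceless member, so the gap is the voiceless alveolar stop /t/.

/t/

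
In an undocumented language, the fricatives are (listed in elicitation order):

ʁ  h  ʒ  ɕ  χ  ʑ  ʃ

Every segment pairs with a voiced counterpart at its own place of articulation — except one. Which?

/h/

Postalveolar: /ʃ/ ~ /ʒ/
Alveolo-palatal: /ɕ/ ~ /ʑ/
Uvular: /χ/ ~ /ʁ/
Glottal: only /h/ (voiceless); no voiced partner.
So /h/ is the unpaired segment.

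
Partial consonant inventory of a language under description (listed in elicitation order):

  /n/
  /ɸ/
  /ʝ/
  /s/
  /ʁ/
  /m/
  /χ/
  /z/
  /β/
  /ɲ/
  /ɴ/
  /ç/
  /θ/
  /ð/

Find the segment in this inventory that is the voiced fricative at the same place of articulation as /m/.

/β/

/m/ is a bilabial nasal.
The voiced fricative at the same place is a voiced bilabial fricative — in this inventory, /β/.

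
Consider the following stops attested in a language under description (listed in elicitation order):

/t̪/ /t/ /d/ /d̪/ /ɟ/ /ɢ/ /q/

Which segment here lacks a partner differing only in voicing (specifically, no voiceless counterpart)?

Dental: /t̪/ ~ /d̪/
Alveolar: /t/ ~ /d/
Uvular: /q/ ~ /ɢ/
Palatal: only /ɟ/ (voiced); no voiceless partner.
So /ɟ/ is the unpaired segment.

/ɟ/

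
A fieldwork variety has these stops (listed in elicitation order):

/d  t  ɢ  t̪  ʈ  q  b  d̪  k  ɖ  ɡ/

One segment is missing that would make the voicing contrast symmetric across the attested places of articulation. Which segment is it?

bilabial: voiceless —, voiced /b/.
dental: voiceless /t̪/, voiced /d̪/.
alveolar: voiceless /t/, voiced /d/.
retroflex: voiceless /ʈ/, voiced /ɖ/.
velar: voiceless /k/, voiced /ɡ/.
uvular: voiceless /q/, voiced /ɢ/.
The bilabial row has no voiceless member, so the gap is the voiceless bilabial stop /p/.

/p/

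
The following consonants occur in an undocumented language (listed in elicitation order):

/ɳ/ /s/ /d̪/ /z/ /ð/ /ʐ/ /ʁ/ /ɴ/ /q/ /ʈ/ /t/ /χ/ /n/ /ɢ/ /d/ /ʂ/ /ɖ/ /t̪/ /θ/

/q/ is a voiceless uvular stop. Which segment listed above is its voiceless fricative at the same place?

The voiceless fricative at the same place is a voiceless uvular fricative — in this inventory, /χ/.

/χ/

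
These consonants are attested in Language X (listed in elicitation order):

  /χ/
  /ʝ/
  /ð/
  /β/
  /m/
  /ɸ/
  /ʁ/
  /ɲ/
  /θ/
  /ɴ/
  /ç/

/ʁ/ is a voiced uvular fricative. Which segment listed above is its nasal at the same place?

/ɴ/

The nasal at the same place is an uvular nasal — in this inventory, /ɴ/.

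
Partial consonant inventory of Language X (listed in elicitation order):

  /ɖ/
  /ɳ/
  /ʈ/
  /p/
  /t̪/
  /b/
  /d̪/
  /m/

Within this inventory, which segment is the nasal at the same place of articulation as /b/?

/m/

/b/ is a voiced bilabial stop.
The nasal at the same place is a bilabial nasal — in this inventory, /m/.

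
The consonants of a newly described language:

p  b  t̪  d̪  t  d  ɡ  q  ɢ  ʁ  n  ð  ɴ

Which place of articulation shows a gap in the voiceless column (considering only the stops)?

velar

bilabial: voiceless /p/, voiced /b/.
dental: voiceless /t̪/, voiced /d̪/.
alveolar: voiceless /t/, voiced /d/.
velar: voiceless —, voiced /ɡ/.
uvular: voiceless /q/, voiced /ɢ/.
Every place of articulation has a voiceless member except velar, where /k/ would be expected.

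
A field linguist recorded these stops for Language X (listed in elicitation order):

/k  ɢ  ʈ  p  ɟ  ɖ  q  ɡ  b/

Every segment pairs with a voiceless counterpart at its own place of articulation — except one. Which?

/ɟ/

Bilabial: /p/ ~ /b/
Retroflex: /ʈ/ ~ /ɖ/
Velar: /k/ ~ /ɡ/
Uvular: /q/ ~ /ɢ/
Palatal: only /ɟ/ (voiced); no voiceless partner.
So /ɟ/ is the unpaired segment.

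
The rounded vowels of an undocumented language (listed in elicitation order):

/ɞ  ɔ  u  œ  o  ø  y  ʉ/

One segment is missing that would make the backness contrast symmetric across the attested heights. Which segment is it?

/ɵ/

Front: /y/ (high), /ø/ (high-mid), /œ/ (low-mid).
Central: /ʉ/ (high), /ɞ/ (low-mid).
Back: /u/ (high), /o/ (high-mid), /ɔ/ (low-mid).
The high-mid row has no central member, so the gap is the high-mid central rounded vowel /ɵ/.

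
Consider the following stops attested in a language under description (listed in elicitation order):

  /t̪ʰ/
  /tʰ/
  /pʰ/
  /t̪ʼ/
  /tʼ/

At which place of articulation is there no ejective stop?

place of articulation  aspirated  ejective
bilabial          pʰ        —       
dental            t̪ʰ       t̪ʼ     
alveolar          tʰ        tʼ      
Every place of articulation has an ejective member except bilabial, where /pʼ/ would be expected.

bilabial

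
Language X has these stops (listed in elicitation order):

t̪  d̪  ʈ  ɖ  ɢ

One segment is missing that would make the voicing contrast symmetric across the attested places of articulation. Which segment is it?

place of articulation  voiceless  voiced  
dental            t̪        d̪      
retroflex         ʈ         ɖ       
uvular            —         ɢ       
The uvular row has no voiceless member, so the gap is the voiceless uvular stop /q/.

/q/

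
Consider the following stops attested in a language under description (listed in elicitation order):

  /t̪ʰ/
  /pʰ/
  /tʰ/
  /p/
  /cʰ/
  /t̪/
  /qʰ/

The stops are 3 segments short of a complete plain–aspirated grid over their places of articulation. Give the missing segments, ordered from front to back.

/t/, /c/, /q/

place of articulation  plain     aspirated
bilabial          p         pʰ      
dental            t̪        t̪ʰ     
alveolar          —         tʰ      
palatal           —         cʰ      
uvular            —         qʰ      
Gaps, from front to back: alveolar lacks plain (/t/); palatal lacks plain (/c/); uvular lacks plain (/q/).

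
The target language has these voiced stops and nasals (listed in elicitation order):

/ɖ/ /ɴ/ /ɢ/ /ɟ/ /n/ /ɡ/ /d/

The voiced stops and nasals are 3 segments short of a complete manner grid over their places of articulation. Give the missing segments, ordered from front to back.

alveolar: oral stop /d/, nasal /n/.
retroflex: oral stop /ɖ/, nasal —.
palatal: oral stop /ɟ/, nasal —.
velar: oral stop /ɡ/, nasal —.
uvular: oral stop /ɢ/, nasal /ɴ/.
Gaps, from front to back: retroflex lacks nasal (/ɳ/); palatal lacks nasal (/ɲ/); velar lacks nasal (/ŋ/).

/ɳ/, /ɲ/, /ŋ/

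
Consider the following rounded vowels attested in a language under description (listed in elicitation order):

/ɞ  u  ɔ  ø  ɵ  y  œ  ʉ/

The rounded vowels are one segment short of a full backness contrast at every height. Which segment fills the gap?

high: front /y/, central /ʉ/, back /u/.
high-mid: front /ø/, central /ɵ/, back —.
low-mid: front /œ/, central /ɞ/, back /ɔ/.
The high-mid row has no back member, so the gap is the high-mid back rounded vowel /o/.

/o/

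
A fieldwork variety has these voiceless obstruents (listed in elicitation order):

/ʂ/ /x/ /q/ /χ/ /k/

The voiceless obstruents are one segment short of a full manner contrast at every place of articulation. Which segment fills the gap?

Stop: /k/ (velar), /q/ (uvular).
Fricative: /ʂ/ (retroflex), /x/ (velar), /χ/ (uvular).
The retroflex row has no stop member, so the gap is the retroflex stop /ʈ/.

/ʈ/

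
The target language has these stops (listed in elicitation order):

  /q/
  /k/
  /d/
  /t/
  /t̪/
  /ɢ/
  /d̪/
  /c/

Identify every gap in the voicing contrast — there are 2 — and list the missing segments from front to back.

/ɟ/, /ɡ/

Voiceless: /t̪/ (dental), /t/ (alveolar), /c/ (palatal), /k/ (velar), /q/ (uvular).
Voiced: /d̪/ (dental), /d/ (alveolar), /ɢ/ (uvular).
Gaps, from front to back: palatal lacks voiced (/ɟ/); velar lacks voiced (/ɡ/).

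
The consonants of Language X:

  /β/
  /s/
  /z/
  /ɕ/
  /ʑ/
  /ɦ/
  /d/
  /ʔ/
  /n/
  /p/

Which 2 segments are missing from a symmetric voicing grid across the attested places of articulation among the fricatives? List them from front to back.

bilabial: voiceless —, voiced /β/.
alveolar: voiceless /s/, voiced /z/.
alveolo-palatal: voiceless /ɕ/, voiced /ʑ/.
glottal: voiceless —, voiced /ɦ/.
Gaps, from front to back: bilabial lacks voiceless (/ɸ/); glottal lacks voiceless (/h/).

/ɸ/, /h/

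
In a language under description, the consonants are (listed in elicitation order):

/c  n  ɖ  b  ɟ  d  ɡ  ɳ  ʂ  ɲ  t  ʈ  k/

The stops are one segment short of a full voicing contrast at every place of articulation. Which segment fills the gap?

place of articulation  voiceless  voiced  
bilabial          —         b       
alveolar          t         d       
retroflex         ʈ         ɖ       
palatal           c         ɟ       
velar             k         ɡ       
The bilabial row has no voiceless member, so the gap is the voiceless bilabial stop /p/.

/p/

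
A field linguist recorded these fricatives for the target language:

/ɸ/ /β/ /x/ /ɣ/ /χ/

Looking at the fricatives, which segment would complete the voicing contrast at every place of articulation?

place of articulation  voiceless  voiced  
bilabial          ɸ         β       
velar             x         ɣ       
uvular            χ         —       
The uvular row has no voiced member, so the gap is the voiced uvular fricative /ʁ/.

/ʁ/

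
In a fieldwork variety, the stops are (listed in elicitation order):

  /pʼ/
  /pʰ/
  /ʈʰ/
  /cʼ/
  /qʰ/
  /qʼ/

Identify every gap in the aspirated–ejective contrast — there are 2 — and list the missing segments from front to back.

Aspirated: /pʰ/ (bilabial), /ʈʰ/ (retroflex), /qʰ/ (uvular).
Ejective: /pʼ/ (bilabial), /cʼ/ (palatal), /qʼ/ (uvular).
Gaps, from front to back: retroflex lacks ejective (/ʈʼ/); palatal lacks aspirated (/cʰ/).

/ʈʼ/, /cʰ/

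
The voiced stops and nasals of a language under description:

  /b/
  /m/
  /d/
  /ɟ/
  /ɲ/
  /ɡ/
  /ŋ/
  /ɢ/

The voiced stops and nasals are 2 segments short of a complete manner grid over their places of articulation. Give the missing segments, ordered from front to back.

/n/, /ɴ/

bilabial: oral stop /b/, nasal /m/.
alveolar: oral stop /d/, nasal —.
palatal: oral stop /ɟ/, nasal /ɲ/.
velar: oral stop /ɡ/, nasal /ŋ/.
uvular: oral stop /ɢ/, nasal —.
Gaps, from front to back: alveolar lacks nasal (/n/); uvular lacks nasal (/ɴ/).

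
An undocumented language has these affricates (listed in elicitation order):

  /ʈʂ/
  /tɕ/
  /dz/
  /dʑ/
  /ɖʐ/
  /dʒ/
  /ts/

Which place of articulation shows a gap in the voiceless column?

place of articulation  voiceless  voiced  
alveolar          ts        dz      
postalveolar      —         dʒ      
retroflex         ʈʂ        ɖʐ      
alveolo-palatal   tɕ        dʑ      
Every place of articulation has a voiceless member except postalveolar, where /tʃ/ would be expected.

postalveolar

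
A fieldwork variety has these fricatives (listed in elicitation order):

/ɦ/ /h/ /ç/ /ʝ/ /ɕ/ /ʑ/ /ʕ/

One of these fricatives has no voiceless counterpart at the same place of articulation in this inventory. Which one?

/ʕ/

Alveolo-palatal: /ɕ/ ~ /ʑ/
Palatal: /ç/ ~ /ʝ/
Glottal: /h/ ~ /ɦ/
Pharyngeal: only /ʕ/ (voiced); no voiceless partner.
So /ʕ/ is the unpaired segment.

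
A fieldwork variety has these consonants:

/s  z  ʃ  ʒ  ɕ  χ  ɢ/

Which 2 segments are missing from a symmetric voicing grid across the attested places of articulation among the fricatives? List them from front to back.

place of articulation  voiceless  voiced  
alveolar          s         z       
postalveolar      ʃ         ʒ       
alveolo-palatal   ɕ         —       
uvular            χ         —       
Gaps, from front to back: alveolo-palatal lacks voiced (/ʑ/); uvular lacks voiced (/ʁ/).

/ʑ/, /ʁ/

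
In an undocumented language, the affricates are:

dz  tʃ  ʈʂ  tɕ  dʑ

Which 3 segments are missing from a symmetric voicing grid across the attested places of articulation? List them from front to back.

/ts/, /dʒ/, /ɖʐ/

place of articulation  voiceless  voiced  
alveolar          —         dz      
postalveolar      tʃ        —       
retroflex         ʈʂ        —       
alveolo-palatal   tɕ        dʑ      
Gaps, from front to back: alveolar lacks voiceless (/ts/); postalveolar lacks voiced (/dʒ/); retroflex lacks voiced (/ɖʐ/).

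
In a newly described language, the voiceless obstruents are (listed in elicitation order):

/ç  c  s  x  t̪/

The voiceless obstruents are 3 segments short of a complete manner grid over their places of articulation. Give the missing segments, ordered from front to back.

/θ/, /t/, /k/

dental: stop /t̪/, fricative —.
alveolar: stop —, fricative /s/.
palatal: stop /c/, fricative /ç/.
velar: stop —, fricative /x/.
Gaps, from front to back: dental lacks fricative (/θ/); alveolar lacks stop (/t/); velar lacks stop (/k/).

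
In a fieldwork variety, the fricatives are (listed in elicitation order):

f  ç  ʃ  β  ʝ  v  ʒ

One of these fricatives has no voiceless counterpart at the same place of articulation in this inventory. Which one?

Labiodental: /f/ ~ /v/
Postalveolar: /ʃ/ ~ /ʒ/
Palatal: /ç/ ~ /ʝ/
Bilabial: only /β/ (voiced); no voiceless partner.
So /β/ is the unpaired segment.

/β/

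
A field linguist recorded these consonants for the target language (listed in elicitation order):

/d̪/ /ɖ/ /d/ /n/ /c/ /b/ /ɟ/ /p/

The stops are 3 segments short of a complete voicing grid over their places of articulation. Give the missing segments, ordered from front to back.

/t̪/, /t/, /ʈ/

bilabial: voiceless /p/, voiced /b/.
dental: voiceless —, voiced /d̪/.
alveolar: voiceless —, voiced /d/.
retroflex: voiceless —, voiced /ɖ/.
palatal: voiceless /c/, voiced /ɟ/.
Gaps, from front to back: dental lacks voiceless (/t̪/); alveolar lacks voiceless (/t/); retroflex lacks voiceless (/ʈ/).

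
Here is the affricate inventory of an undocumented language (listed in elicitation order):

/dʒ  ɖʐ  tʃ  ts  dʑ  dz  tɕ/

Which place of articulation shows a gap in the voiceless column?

alveolar: voiceless /ts/, voiced /dz/.
postalveolar: voiceless /tʃ/, voiced /dʒ/.
retroflex: voiceless —, voiced /ɖʐ/.
alveolo-palatal: voiceless /tɕ/, voiced /dʑ/.
Every place of articulation has a voiceless member except retroflex, where /ʈʂ/ would be expected.

retroflex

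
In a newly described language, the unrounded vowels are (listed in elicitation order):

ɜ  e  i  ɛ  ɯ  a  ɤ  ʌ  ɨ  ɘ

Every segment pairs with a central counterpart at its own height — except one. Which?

High: /i/ ~ /ɨ/ ~ /ɯ/
High-mid: /e/ ~ /ɘ/ ~ /ɤ/
Low-mid: /ɛ/ ~ /ɜ/ ~ /ʌ/
Low: only /a/ (front); no central partner.
So /a/ is the unpaired segment.

/a/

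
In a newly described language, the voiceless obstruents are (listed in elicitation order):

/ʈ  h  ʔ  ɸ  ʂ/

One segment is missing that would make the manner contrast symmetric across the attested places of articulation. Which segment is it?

/p/

bilabial: stop —, fricative /ɸ/.
retroflex: stop /ʈ/, fricative /ʂ/.
glottal: stop /ʔ/, fricative /h/.
The bilabial row has no stop member, so the gap is the bilabial stop /p/.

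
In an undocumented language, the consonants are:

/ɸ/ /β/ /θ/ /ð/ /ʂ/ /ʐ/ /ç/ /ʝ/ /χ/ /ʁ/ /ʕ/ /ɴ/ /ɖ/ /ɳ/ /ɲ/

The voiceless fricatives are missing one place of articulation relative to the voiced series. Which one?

place of articulation  voiceless  voiced  
bilabial          ɸ         β       
dental            θ         ð       
retroflex         ʂ         ʐ       
palatal           ç         ʝ       
uvular            χ         ʁ       
pharyngeal        —         ʕ       
Every place of articulation has a voiceless member except pharyngeal, where /ħ/ would be expected.

pharyngeal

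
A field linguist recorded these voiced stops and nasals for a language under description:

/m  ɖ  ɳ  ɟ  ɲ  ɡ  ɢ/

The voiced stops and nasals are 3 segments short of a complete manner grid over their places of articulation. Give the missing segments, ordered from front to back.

/b/, /ŋ/, /ɴ/

place of articulation  oral stop  nasal   
bilabial          —         m       
retroflex         ɖ         ɳ       
palatal           ɟ         ɲ       
velar             ɡ         —       
uvular            ɢ         —       
Gaps, from front to back: bilabial lacks oral stop (/b/); velar lacks nasal (/ŋ/); uvular lacks nasal (/ɴ/).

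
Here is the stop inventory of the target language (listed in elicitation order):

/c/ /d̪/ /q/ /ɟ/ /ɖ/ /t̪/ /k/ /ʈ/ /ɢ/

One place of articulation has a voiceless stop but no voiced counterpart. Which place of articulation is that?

velar

dental: voiceless /t̪/, voiced /d̪/.
retroflex: voiceless /ʈ/, voiced /ɖ/.
palatal: voiceless /c/, voiced /ɟ/.
velar: voiceless /k/, voiced —.
uvular: voiceless /q/, voiced /ɢ/.
Every place of articulation has a voiced member except velar, where /ɡ/ would be expected.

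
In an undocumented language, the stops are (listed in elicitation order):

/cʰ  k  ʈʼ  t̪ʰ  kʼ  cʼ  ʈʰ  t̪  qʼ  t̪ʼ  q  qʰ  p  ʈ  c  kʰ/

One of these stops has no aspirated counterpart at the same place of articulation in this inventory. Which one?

/p/

Dental: /t̪/ ~ /t̪ʰ/ ~ /t̪ʼ/
Retroflex: /ʈ/ ~ /ʈʰ/ ~ /ʈʼ/
Palatal: /c/ ~ /cʰ/ ~ /cʼ/
Velar: /k/ ~ /kʰ/ ~ /kʼ/
Uvular: /q/ ~ /qʰ/ ~ /qʼ/
Bilabial: only /p/ (plain); no aspirated partner.
So /p/ is the unpaired segment.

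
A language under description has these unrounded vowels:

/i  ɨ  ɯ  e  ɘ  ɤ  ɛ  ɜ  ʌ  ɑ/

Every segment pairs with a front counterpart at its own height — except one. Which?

High: /i/ ~ /ɨ/ ~ /ɯ/
High-mid: /e/ ~ /ɘ/ ~ /ɤ/
Low-mid: /ɛ/ ~ /ɜ/ ~ /ʌ/
Low: only /ɑ/ (back); no front partner.
So /ɑ/ is the unpaired segment.

/ɑ/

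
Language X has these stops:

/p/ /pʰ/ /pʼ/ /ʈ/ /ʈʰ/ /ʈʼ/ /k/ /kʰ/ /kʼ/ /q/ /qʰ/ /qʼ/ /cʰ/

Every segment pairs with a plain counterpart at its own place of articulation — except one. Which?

Bilabial: /p/ ~ /pʰ/ ~ /pʼ/
Retroflex: /ʈ/ ~ /ʈʰ/ ~ /ʈʼ/
Velar: /k/ ~ /kʰ/ ~ /kʼ/
Uvular: /q/ ~ /qʰ/ ~ /qʼ/
Palatal: only /cʰ/ (aspirated); no plain partner.
So /cʰ/ is the unpaired segment.

/cʰ/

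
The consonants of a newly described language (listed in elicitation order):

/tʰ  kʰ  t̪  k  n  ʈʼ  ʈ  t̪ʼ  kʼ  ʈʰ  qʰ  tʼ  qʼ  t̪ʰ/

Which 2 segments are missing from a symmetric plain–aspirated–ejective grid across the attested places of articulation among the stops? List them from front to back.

/t/, /q/

Plain: /t̪/ (dental), /ʈ/ (retroflex), /k/ (velar).
Aspirated: /t̪ʰ/ (dental), /tʰ/ (alveolar), /ʈʰ/ (retroflex), /kʰ/ (velar), /qʰ/ (uvular).
Ejective: /t̪ʼ/ (dental), /tʼ/ (alveolar), /ʈʼ/ (retroflex), /kʼ/ (velar), /qʼ/ (uvular).
Gaps, from front to back: alveolar lacks plain (/t/); uvular lacks plain (/q/).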